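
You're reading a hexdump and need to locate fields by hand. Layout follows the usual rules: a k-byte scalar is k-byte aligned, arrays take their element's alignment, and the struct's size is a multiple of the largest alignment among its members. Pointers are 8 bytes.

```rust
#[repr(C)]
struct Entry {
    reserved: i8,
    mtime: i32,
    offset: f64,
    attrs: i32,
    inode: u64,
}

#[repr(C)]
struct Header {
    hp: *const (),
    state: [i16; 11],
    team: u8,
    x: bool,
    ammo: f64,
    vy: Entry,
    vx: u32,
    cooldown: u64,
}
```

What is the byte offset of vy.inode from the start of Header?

64

Entry: 0..1  reserved  (1B, 1-aligned); 1..4  -- padding (3B); 4..8  mtime  (4B, 4-aligned); 8..16  offset  (8B, 8-aligned); 16..20  attrs  (4B, 4-aligned); 20..24  -- padding (4B); 24..32  inode  (8B, 8-aligned); sizeof = 32, alignof = 8
0..8  hp  (8B, 8-aligned)
8..30  state  (22B, 2-aligned)
30..31  team  (1B, 1-aligned)
31..32  x  (1B, 1-aligned)
32..40  ammo  (8B, 8-aligned)
40..72  vy  (32B, 8-aligned)
within Entry: inode at 24
40 + 24 = 64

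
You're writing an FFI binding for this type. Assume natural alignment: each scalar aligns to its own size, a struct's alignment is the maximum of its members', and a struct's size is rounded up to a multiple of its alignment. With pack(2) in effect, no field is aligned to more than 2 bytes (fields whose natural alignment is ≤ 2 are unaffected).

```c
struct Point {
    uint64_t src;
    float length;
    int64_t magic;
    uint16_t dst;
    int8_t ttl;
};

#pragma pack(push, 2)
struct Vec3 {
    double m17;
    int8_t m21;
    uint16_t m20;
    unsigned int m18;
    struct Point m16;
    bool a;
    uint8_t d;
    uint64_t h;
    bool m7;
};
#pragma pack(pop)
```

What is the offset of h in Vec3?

Point: @0: src [8B, align 8] → 8; @8: length [4B, align 4] → 12; +4 pad (align 8); @16: magic [8B, align 8] → 24; @24: dst [2B, align 2] → 26; @26: ttl [1B, align 1] → 27; +5 tail pad (align 8); size 32, align 8
@0: m17 [8B, align 2] → 8
@8: m21 [1B, align 1] → 9
+1 pad (align 2)
@10: m20 [2B, align 2] → 12
@12: m18 [4B, align 2] → 16
@16: m16 [32B, align 2] → 48
@48: a [1B, align 1] → 49
@49: d [1B, align 1] → 50
@50: h [8B, align 2] → 58

50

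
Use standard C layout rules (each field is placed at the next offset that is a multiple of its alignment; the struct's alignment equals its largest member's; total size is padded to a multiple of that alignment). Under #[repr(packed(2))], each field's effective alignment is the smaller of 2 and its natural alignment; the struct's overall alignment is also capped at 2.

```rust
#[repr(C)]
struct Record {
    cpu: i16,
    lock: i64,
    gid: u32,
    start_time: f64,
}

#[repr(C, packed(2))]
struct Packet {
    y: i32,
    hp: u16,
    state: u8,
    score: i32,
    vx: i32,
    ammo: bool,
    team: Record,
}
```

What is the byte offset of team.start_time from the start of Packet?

42

Record: cpu at 0 (size 2, align 2) → ends 2; pad 6 to align 8 for lock; lock at 8 (size 8, align 8) → ends 16; gid at 16 (size 4, align 4) → ends 20; pad 4 to align 8 for start_time; start_time at 24 (size 8, align 8) → ends 32; total 32 bytes, alignment 8
y at 0 (size 4, align 2) → ends 4
hp at 4 (size 2, align 2) → ends 6
state at 6 (size 1, align 1) → ends 7
pad 1 to align 2 for score
score at 8 (size 4, align 2) → ends 12
vx at 12 (size 4, align 2) → ends 16
ammo at 16 (size 1, align 1) → ends 17
pad 1 to align 2 for team
team at 18 (size 32, align 2) → ends 50
within Record: start_time at 24
18 + 24 = 42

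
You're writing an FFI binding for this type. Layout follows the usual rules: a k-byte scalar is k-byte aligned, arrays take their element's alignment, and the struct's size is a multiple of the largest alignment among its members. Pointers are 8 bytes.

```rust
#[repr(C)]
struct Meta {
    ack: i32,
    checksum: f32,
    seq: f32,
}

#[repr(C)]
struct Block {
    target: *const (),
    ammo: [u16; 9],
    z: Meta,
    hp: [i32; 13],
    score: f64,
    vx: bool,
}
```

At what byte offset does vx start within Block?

104

Meta: @0: ack [4B, align 4] → 4; @4: checksum [4B, align 4] → 8; @8: seq [4B, align 4] → 12; size 12, align 4
@0: target [8B, align 8] → 8
@8: ammo [18B, align 2] → 26
+2 pad (align 4)
@28: z [12B, align 4] → 40
@40: hp [52B, align 4] → 92
+4 pad (align 8)
@96: score [8B, align 8] → 104
@104: vx [1B, align 1] → 105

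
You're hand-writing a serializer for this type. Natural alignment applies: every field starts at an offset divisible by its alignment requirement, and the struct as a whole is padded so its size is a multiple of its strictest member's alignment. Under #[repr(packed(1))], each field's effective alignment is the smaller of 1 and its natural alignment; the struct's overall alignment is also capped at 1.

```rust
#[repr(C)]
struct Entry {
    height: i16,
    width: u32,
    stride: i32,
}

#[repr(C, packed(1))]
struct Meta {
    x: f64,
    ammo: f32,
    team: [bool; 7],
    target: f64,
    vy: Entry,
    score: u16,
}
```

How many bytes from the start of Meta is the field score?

Entry: 0..2  height  (2B, 2-aligned); 2..4  -- padding (2B); 4..8  width  (4B, 4-aligned); 8..12  stride  (4B, 4-aligned); sizeof = 12, alignof = 4
0..8  x  (8B, 1-aligned)
8..12  ammo  (4B, 1-aligned)
12..19  team  (7B, 1-aligned)
19..27  target  (8B, 1-aligned)
27..39  vy  (12B, 1-aligned)
39..41  score  (2B, 1-aligned)

39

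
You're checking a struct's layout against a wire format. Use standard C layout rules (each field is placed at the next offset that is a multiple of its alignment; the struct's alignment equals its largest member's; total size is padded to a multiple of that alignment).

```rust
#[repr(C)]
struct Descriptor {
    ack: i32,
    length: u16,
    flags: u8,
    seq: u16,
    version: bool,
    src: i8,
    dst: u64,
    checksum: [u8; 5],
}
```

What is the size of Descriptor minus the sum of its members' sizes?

8

ack at 0 (size 4, align 4) → ends 4
length at 4 (size 2, align 2) → ends 6
flags at 6 (size 1, align 1) → ends 7
pad 1 to align 2 for seq
seq at 8 (size 2, align 2) → ends 10
version at 10 (size 1, align 1) → ends 11
src at 11 (size 1, align 1) → ends 12
pad 4 to align 8 for dst
dst at 16 (size 8, align 8) → ends 24
checksum at 24 (size 5, align 1) → ends 29
tail pad 3 to reach multiple of 8
total 32 bytes, alignment 8
data bytes 24, size 32 → padding 8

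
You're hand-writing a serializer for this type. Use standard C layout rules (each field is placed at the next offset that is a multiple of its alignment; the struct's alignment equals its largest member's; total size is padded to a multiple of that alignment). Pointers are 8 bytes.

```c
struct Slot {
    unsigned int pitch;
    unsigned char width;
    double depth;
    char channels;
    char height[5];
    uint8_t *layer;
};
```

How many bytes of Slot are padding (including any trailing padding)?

5

@0: pitch [4B, align 4] → 4
@4: width [1B, align 1] → 5
+3 pad (align 8)
@8: depth [8B, align 8] → 16
@16: channels [1B, align 1] → 17
@17: height [5B, align 1] → 22
+2 pad (align 8)
@24: layer [8B, align 8] → 32
size 32, align 8
data bytes 27, size 32 → padding 5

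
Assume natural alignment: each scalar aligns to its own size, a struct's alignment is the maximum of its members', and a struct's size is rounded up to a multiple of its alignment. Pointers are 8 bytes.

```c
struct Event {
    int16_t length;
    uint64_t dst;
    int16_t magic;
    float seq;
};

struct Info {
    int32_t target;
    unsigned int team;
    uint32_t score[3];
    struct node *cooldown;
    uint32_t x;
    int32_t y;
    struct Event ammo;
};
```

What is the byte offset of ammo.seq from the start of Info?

60

Event: 0..2  length  (2B, 2-aligned); 2..8  -- padding (6B); 8..16  dst  (8B, 8-aligned); 16..18  magic  (2B, 2-aligned); 18..20  -- padding (2B); 20..24  seq  (4B, 4-aligned); sizeof = 24, alignof = 8
0..4  target  (4B, 4-aligned)
4..8  team  (4B, 4-aligned)
8..20  score  (12B, 4-aligned)
20..24  -- padding (4B)
24..32  cooldown  (8B, 8-aligned)
32..36  x  (4B, 4-aligned)
36..40  y  (4B, 4-aligned)
40..64  ammo  (24B, 8-aligned)
within Event: seq at 20
40 + 20 = 60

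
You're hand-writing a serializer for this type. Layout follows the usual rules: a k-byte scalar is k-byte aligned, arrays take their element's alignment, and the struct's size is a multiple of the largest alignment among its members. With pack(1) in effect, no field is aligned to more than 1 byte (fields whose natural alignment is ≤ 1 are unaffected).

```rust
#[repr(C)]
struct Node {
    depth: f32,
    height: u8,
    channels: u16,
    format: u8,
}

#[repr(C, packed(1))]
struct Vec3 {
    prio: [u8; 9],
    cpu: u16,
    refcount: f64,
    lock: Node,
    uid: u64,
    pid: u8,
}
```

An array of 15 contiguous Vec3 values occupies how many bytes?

Node: depth at 0 (size 4, align 4) → ends 4; height at 4 (size 1, align 1) → ends 5; pad 1 to align 2 for channels; channels at 6 (size 2, align 2) → ends 8; format at 8 (size 1, align 1) → ends 9; tail pad 3 to reach multiple of 4; total 12 bytes, alignment 4
prio at 0 (size 9, align 1) → ends 9
cpu at 9 (size 2, align 1) → ends 11
refcount at 11 (size 8, align 1) → ends 19
lock at 19 (size 12, align 1) → ends 31
uid at 31 (size 8, align 1) → ends 39
pid at 39 (size 1, align 1) → ends 40
total 40 bytes, alignment 1
array of 15: 15 × 40 = 600

600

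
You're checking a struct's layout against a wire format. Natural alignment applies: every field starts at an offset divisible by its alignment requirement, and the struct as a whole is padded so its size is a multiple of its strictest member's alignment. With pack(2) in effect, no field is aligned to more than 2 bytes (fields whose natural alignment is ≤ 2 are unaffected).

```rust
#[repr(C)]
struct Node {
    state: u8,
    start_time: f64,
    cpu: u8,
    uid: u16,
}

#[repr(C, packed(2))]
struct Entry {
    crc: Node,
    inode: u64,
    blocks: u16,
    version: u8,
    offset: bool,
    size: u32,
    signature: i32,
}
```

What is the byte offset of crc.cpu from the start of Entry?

Node: @0: state [1B, align 1] → 1; +7 pad (align 8); @8: start_time [8B, align 8] → 16; @16: cpu [1B, align 1] → 17; +1 pad (align 2); @18: uid [2B, align 2] → 20; +4 tail pad (align 8); size 24, align 8
@0: crc [24B, align 2] → 24
within Node: cpu at 16
0 + 16 = 16

16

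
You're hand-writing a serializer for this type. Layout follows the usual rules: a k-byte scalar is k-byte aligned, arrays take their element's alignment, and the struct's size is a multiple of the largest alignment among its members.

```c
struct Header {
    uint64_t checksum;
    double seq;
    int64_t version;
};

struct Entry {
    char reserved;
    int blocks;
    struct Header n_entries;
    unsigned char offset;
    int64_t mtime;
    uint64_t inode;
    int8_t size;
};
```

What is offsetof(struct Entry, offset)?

32

Header: checksum at 0 (size 8, align 8) → ends 8; seq at 8 (size 8, align 8) → ends 16; version at 16 (size 8, align 8) → ends 24; total 24 bytes, alignment 8
reserved at 0 (size 1, align 1) → ends 1
pad 3 to align 4 for blocks
blocks at 4 (size 4, align 4) → ends 8
n_entries at 8 (size 24, align 8) → ends 32
offset at 32 (size 1, align 1) → ends 33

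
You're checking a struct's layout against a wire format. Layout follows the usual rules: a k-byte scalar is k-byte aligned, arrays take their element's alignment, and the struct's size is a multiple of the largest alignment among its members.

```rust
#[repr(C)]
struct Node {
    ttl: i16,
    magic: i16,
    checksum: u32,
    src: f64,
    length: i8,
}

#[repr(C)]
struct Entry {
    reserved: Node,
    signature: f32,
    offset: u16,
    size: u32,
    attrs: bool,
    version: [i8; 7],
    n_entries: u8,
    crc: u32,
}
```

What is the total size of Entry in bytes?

56 bytes

Node: ttl at 0 (size 2, align 2) → ends 2; magic at 2 (size 2, align 2) → ends 4; checksum at 4 (size 4, align 4) → ends 8; src at 8 (size 8, align 8) → ends 16; length at 16 (size 1, align 1) → ends 17; tail pad 7 to reach multiple of 8; total 24 bytes, alignment 8
reserved at 0 (size 24, align 8) → ends 24
signature at 24 (size 4, align 4) → ends 28
offset at 28 (size 2, align 2) → ends 30
pad 2 to align 4 for size
size at 32 (size 4, align 4) → ends 36
attrs at 36 (size 1, align 1) → ends 37
version at 37 (size 7, align 1) → ends 44
n_entries at 44 (size 1, align 1) → ends 45
pad 3 to align 4 for crc
crc at 48 (size 4, align 4) → ends 52
tail pad 4 to reach multiple of 8
total 56 bytes, alignment 8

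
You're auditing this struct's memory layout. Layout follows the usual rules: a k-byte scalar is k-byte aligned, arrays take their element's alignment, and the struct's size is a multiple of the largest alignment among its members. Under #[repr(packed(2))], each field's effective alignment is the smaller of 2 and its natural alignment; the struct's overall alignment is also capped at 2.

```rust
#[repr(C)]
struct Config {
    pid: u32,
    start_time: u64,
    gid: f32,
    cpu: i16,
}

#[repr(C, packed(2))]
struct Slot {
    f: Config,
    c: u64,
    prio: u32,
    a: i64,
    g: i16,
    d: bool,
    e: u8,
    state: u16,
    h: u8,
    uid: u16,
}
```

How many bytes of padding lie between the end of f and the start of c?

Config: pid at 0 (size 4, align 4) → ends 4; pad 4 to align 8 for start_time; start_time at 8 (size 8, align 8) → ends 16; gid at 16 (size 4, align 4) → ends 20; cpu at 20 (size 2, align 2) → ends 22; tail pad 2 to reach multiple of 8; total 24 bytes, alignment 8
f at 0 (size 24, align 2) → ends 24
c at 24 (size 8, align 2) → ends 32

0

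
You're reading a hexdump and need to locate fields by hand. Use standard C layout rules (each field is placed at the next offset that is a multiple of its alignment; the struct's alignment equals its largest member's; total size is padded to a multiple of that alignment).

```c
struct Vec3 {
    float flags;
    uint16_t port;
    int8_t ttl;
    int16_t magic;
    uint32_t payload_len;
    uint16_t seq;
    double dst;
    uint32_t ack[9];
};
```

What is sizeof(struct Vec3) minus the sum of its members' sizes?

@0: flags [4B, align 4] → 4
@4: port [2B, align 2] → 6
@6: ttl [1B, align 1] → 7
+1 pad (align 2)
@8: magic [2B, align 2] → 10
+2 pad (align 4)
@12: payload_len [4B, align 4] → 16
@16: seq [2B, align 2] → 18
+6 pad (align 8)
@24: dst [8B, align 8] → 32
@32: ack [36B, align 4] → 68
+4 tail pad (align 8)
size 72, align 8
data bytes 59, size 72 → padding 13

13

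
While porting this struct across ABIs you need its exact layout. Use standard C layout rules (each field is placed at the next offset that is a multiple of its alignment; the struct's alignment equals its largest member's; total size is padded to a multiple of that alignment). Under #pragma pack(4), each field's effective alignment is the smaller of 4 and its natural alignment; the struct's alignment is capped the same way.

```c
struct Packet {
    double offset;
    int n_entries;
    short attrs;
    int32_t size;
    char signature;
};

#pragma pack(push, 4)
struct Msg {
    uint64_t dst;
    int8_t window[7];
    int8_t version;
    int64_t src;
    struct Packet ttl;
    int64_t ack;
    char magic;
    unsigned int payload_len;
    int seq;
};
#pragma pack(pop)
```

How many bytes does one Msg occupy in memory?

68 bytes

Packet: offset at 0 (size 8, align 8) → ends 8; n_entries at 8 (size 4, align 4) → ends 12; attrs at 12 (size 2, align 2) → ends 14; pad 2 to align 4 for size; size at 16 (size 4, align 4) → ends 20; signature at 20 (size 1, align 1) → ends 21; tail pad 3 to reach multiple of 8; total 24 bytes, alignment 8
dst at 0 (size 8, align 4) → ends 8
window at 8 (size 7, align 1) → ends 15
version at 15 (size 1, align 1) → ends 16
src at 16 (size 8, align 4) → ends 24
ttl at 24 (size 24, align 4) → ends 48
ack at 48 (size 8, align 4) → ends 56
magic at 56 (size 1, align 1) → ends 57
pad 3 to align 4 for payload_len
payload_len at 60 (size 4, align 4) → ends 64
seq at 64 (size 4, align 4) → ends 68
total 68 bytes, alignment 4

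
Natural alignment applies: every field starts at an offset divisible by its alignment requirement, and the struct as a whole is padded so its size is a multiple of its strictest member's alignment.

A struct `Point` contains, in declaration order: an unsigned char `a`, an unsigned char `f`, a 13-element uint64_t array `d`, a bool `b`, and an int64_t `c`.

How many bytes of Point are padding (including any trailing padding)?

13

@0: a [1B, align 1] → 1
@1: f [1B, align 1] → 2
+6 pad (align 8)
@8: d [104B, align 8] → 112
@112: b [1B, align 1] → 113
+7 pad (align 8)
@120: c [8B, align 8] → 128
size 128, align 8
data bytes 115, size 128 → padding 13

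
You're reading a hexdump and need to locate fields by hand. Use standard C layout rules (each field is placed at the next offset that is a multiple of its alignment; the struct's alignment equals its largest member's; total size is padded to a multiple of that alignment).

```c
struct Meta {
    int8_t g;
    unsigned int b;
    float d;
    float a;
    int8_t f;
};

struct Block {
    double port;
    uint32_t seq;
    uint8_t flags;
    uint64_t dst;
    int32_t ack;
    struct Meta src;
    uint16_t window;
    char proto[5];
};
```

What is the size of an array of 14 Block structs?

784

Meta: g at 0 (size 1, align 1) → ends 1; pad 3 to align 4 for b; b at 4 (size 4, align 4) → ends 8; d at 8 (size 4, align 4) → ends 12; a at 12 (size 4, align 4) → ends 16; f at 16 (size 1, align 1) → ends 17; tail pad 3 to reach multiple of 4; total 20 bytes, alignment 4
port at 0 (size 8, align 8) → ends 8
seq at 8 (size 4, align 4) → ends 12
flags at 12 (size 1, align 1) → ends 13
pad 3 to align 8 for dst
dst at 16 (size 8, align 8) → ends 24
ack at 24 (size 4, align 4) → ends 28
src at 28 (size 20, align 4) → ends 48
window at 48 (size 2, align 2) → ends 50
proto at 50 (size 5, align 1) → ends 55
tail pad 1 to reach multiple of 8
total 56 bytes, alignment 8
array of 14: 14 × 56 = 784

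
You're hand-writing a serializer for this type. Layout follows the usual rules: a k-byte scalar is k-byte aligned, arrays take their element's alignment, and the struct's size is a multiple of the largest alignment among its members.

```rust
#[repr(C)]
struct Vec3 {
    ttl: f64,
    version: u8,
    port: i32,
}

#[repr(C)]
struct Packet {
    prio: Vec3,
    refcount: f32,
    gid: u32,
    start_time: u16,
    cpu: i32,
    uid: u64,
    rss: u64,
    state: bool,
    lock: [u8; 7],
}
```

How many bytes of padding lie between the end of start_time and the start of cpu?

2

Vec3: @0: ttl [8B, align 8] → 8; @8: version [1B, align 1] → 9; +3 pad (align 4); @12: port [4B, align 4] → 16; size 16, align 8
@0: prio [16B, align 8] → 16
@16: refcount [4B, align 4] → 20
@20: gid [4B, align 4] → 24
@24: start_time [2B, align 2] → 26
+2 pad (align 4)
@28: cpu [4B, align 4] → 32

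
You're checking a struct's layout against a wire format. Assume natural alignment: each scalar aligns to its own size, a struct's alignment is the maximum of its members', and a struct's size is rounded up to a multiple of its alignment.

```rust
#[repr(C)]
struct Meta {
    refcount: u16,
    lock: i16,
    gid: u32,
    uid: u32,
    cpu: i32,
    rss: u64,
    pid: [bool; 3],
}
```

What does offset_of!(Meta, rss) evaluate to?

16

@0: refcount [2B, align 2] → 2
@2: lock [2B, align 2] → 4
@4: gid [4B, align 4] → 8
@8: uid [4B, align 4] → 12
@12: cpu [4B, align 4] → 16
@16: rss [8B, align 8] → 24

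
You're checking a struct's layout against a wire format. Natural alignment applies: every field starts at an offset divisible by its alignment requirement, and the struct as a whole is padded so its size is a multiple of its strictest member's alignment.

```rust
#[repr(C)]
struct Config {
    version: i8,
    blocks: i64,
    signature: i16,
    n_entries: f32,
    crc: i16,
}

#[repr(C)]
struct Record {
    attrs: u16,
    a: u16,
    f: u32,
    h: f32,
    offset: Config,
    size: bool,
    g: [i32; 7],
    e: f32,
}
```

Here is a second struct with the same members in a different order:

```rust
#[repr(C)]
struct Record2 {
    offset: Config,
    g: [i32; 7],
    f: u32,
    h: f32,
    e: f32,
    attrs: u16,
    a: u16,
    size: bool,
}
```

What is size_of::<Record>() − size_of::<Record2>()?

Config: version at 0 (size 1, align 1) → ends 1; pad 7 to align 8 for blocks; blocks at 8 (size 8, align 8) → ends 16; signature at 16 (size 2, align 2) → ends 18; pad 2 to align 4 for n_entries; n_entries at 20 (size 4, align 4) → ends 24; crc at 24 (size 2, align 2) → ends 26; tail pad 6 to reach multiple of 8; total 32 bytes, alignment 8
attrs at 0 (size 2, align 2) → ends 2
a at 2 (size 2, align 2) → ends 4
f at 4 (size 4, align 4) → ends 8
h at 8 (size 4, align 4) → ends 12
pad 4 to align 8 for offset
offset at 16 (size 32, align 8) → ends 48
size at 48 (size 1, align 1) → ends 49
pad 3 to align 4 for g
g at 52 (size 28, align 4) → ends 80
e at 80 (size 4, align 4) → ends 84
tail pad 4 to reach multiple of 8
total 88 bytes, alignment 8
— Record2 —
offset at 0 (size 32, align 8) → ends 32
g at 32 (size 28, align 4) → ends 60
f at 60 (size 4, align 4) → ends 64
h at 64 (size 4, align 4) → ends 68
e at 68 (size 4, align 4) → ends 72
attrs at 72 (size 2, align 2) → ends 74
a at 74 (size 2, align 2) → ends 76
size at 76 (size 1, align 1) → ends 77
tail pad 3 to reach multiple of 8
total 80 bytes, alignment 8
88 − 80 = 8

8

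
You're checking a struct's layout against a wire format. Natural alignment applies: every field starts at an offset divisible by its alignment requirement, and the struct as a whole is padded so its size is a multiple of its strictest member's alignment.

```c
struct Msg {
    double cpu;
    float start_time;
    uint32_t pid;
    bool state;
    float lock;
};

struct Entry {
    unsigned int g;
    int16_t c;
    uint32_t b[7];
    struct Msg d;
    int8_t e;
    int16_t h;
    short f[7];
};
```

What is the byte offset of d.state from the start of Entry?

Msg: 0..8  cpu  (8B, 8-aligned); 8..12  start_time  (4B, 4-aligned); 12..16  pid  (4B, 4-aligned); 16..17  state  (1B, 1-aligned); 17..20  -- padding (3B); 20..24  lock  (4B, 4-aligned); sizeof = 24, alignof = 8
0..4  g  (4B, 4-aligned)
4..6  c  (2B, 2-aligned)
6..8  -- padding (2B)
8..36  b  (28B, 4-aligned)
36..40  -- padding (4B)
40..64  d  (24B, 8-aligned)
within Msg: state at 16
40 + 16 = 56

56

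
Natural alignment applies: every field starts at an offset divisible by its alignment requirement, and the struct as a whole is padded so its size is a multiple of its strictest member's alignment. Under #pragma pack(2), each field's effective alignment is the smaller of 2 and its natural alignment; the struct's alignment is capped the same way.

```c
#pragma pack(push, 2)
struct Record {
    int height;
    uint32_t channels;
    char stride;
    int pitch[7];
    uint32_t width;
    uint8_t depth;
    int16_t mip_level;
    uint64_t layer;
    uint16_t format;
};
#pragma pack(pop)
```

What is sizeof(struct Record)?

@0: height [4B, align 2] → 4
@4: channels [4B, align 2] → 8
@8: stride [1B, align 1] → 9
+1 pad (align 2)
@10: pitch [28B, align 2] → 38
@38: width [4B, align 2] → 42
@42: depth [1B, align 1] → 43
+1 pad (align 2)
@44: mip_level [2B, align 2] → 46
@46: layer [8B, align 2] → 54
@54: format [2B, align 2] → 56
size 56, align 2

56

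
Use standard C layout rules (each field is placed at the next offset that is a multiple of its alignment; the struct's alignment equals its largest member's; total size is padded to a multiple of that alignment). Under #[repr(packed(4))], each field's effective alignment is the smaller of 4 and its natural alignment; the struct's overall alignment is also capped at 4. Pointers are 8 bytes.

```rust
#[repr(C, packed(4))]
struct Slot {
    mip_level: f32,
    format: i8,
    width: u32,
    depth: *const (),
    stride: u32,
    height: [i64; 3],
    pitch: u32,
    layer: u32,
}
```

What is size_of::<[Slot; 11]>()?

mip_level at 0 (size 4, align 4) → ends 4
format at 4 (size 1, align 1) → ends 5
pad 3 to align 4 for width
width at 8 (size 4, align 4) → ends 12
depth at 12 (size 8, align 4) → ends 20
stride at 20 (size 4, align 4) → ends 24
height at 24 (size 24, align 4) → ends 48
pitch at 48 (size 4, align 4) → ends 52
layer at 52 (size 4, align 4) → ends 56
total 56 bytes, alignment 4
array of 11: 11 × 56 = 616

616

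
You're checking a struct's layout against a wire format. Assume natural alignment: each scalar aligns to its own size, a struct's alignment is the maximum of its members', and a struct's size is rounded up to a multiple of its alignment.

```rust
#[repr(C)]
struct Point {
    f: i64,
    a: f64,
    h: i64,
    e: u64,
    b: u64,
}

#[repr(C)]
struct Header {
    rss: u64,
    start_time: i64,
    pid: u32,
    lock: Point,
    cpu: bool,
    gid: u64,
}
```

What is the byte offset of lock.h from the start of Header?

40

Point: 0..8  f  (8B, 8-aligned); 8..16  a  (8B, 8-aligned); 16..24  h  (8B, 8-aligned); 24..32  e  (8B, 8-aligned); 32..40  b  (8B, 8-aligned); sizeof = 40, alignof = 8
0..8  rss  (8B, 8-aligned)
8..16  start_time  (8B, 8-aligned)
16..20  pid  (4B, 4-aligned)
20..24  -- padding (4B)
24..64  lock  (40B, 8-aligned)
within Point: h at 16
24 + 16 = 40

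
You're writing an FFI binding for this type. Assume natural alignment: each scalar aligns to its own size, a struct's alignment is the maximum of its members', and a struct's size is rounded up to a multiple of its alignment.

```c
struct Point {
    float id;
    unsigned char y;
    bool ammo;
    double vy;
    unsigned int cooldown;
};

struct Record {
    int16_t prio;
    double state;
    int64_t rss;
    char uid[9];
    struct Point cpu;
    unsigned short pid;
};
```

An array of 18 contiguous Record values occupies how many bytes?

1296

Point: @0: id [4B, align 4] → 4; @4: y [1B, align 1] → 5; @5: ammo [1B, align 1] → 6; +2 pad (align 8); @8: vy [8B, align 8] → 16; @16: cooldown [4B, align 4] → 20; +4 tail pad (align 8); size 24, align 8
@0: prio [2B, align 2] → 2
+6 pad (align 8)
@8: state [8B, align 8] → 16
@16: rss [8B, align 8] → 24
@24: uid [9B, align 1] → 33
+7 pad (align 8)
@40: cpu [24B, align 8] → 64
@64: pid [2B, align 2] → 66
+6 tail pad (align 8)
size 72, align 8
array of 18: 18 × 72 = 1296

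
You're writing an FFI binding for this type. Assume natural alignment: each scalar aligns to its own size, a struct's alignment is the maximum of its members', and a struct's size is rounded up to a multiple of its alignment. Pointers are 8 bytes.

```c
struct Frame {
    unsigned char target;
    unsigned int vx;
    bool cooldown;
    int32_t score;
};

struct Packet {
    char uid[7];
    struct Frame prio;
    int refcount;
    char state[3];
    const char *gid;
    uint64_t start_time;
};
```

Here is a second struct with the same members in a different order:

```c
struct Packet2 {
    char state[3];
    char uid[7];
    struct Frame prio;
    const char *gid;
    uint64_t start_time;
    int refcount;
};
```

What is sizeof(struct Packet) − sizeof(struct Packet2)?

-8

Frame: target at 0 (size 1, align 1) → ends 1; pad 3 to align 4 for vx; vx at 4 (size 4, align 4) → ends 8; cooldown at 8 (size 1, align 1) → ends 9; pad 3 to align 4 for score; score at 12 (size 4, align 4) → ends 16; total 16 bytes, alignment 4
uid at 0 (size 7, align 1) → ends 7
pad 1 to align 4 for prio
prio at 8 (size 16, align 4) → ends 24
refcount at 24 (size 4, align 4) → ends 28
state at 28 (size 3, align 1) → ends 31
pad 1 to align 8 for gid
gid at 32 (size 8, align 8) → ends 40
start_time at 40 (size 8, align 8) → ends 48
total 48 bytes, alignment 8
— Packet2 —
state at 0 (size 3, align 1) → ends 3
uid at 3 (size 7, align 1) → ends 10
pad 2 to align 4 for prio
prio at 12 (size 16, align 4) → ends 28
pad 4 to align 8 for gid
gid at 32 (size 8, align 8) → ends 40
start_time at 40 (size 8, align 8) → ends 48
refcount at 48 (size 4, align 4) → ends 52
tail pad 4 to reach multiple of 8
total 56 bytes, alignment 8
48 − 56 = -8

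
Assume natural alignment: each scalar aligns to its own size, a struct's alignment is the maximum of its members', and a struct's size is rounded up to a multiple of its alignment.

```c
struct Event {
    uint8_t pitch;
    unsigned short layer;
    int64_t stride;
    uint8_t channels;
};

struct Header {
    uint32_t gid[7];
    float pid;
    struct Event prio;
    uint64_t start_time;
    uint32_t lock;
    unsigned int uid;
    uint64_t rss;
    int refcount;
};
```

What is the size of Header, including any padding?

88

Event: 0..1  pitch  (1B, 1-aligned); 1..2  -- padding (1B); 2..4  layer  (2B, 2-aligned); 4..8  -- padding (4B); 8..16  stride  (8B, 8-aligned); 16..17  channels  (1B, 1-aligned); 17..24  -- tail padding (7B); sizeof = 24, alignof = 8
0..28  gid  (28B, 4-aligned)
28..32  pid  (4B, 4-aligned)
32..56  prio  (24B, 8-aligned)
56..64  start_time  (8B, 8-aligned)
64..68  lock  (4B, 4-aligned)
68..72  uid  (4B, 4-aligned)
72..80  rss  (8B, 8-aligned)
80..84  refcount  (4B, 4-aligned)
84..88  -- tail padding (4B)
sizeof = 88, alignof = 8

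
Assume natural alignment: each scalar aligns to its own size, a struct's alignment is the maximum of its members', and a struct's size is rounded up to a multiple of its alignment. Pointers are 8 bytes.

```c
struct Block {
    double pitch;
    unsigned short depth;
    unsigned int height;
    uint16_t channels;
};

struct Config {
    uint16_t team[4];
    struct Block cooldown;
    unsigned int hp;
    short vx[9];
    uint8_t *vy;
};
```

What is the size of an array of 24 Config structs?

1536

Block: pitch at 0 (size 8, align 8) → ends 8; depth at 8 (size 2, align 2) → ends 10; pad 2 to align 4 for height; height at 12 (size 4, align 4) → ends 16; channels at 16 (size 2, align 2) → ends 18; tail pad 6 to reach multiple of 8; total 24 bytes, alignment 8
team at 0 (size 8, align 2) → ends 8
cooldown at 8 (size 24, align 8) → ends 32
hp at 32 (size 4, align 4) → ends 36
vx at 36 (size 18, align 2) → ends 54
pad 2 to align 8 for vy
vy at 56 (size 8, align 8) → ends 64
total 64 bytes, alignment 8
array of 24: 24 × 64 = 1536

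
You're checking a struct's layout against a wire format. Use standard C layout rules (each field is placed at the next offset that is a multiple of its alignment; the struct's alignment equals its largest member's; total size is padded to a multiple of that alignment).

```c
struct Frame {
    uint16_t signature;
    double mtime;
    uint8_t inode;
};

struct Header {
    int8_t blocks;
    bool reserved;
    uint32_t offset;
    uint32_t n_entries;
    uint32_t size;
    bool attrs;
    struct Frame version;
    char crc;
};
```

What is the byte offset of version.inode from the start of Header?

Frame: 0..2  signature  (2B, 2-aligned); 2..8  -- padding (6B); 8..16  mtime  (8B, 8-aligned); 16..17  inode  (1B, 1-aligned); 17..24  -- tail padding (7B); sizeof = 24, alignof = 8
0..1  blocks  (1B, 1-aligned)
1..2  reserved  (1B, 1-aligned)
2..4  -- padding (2B)
4..8  offset  (4B, 4-aligned)
8..12  n_entries  (4B, 4-aligned)
12..16  size  (4B, 4-aligned)
16..17  attrs  (1B, 1-aligned)
17..24  -- padding (7B)
24..48  version  (24B, 8-aligned)
within Frame: inode at 16
24 + 16 = 40

40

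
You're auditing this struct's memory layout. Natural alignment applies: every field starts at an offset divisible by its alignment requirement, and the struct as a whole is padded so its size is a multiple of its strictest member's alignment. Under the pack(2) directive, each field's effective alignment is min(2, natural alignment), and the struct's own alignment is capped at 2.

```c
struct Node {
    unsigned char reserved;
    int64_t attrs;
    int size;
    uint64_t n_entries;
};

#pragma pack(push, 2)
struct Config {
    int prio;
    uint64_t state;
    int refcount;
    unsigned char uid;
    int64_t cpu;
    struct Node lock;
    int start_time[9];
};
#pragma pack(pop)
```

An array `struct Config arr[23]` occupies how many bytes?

2162

Node: @0: reserved [1B, align 1] → 1; +7 pad (align 8); @8: attrs [8B, align 8] → 16; @16: size [4B, align 4] → 20; +4 pad (align 8); @24: n_entries [8B, align 8] → 32; size 32, align 8
@0: prio [4B, align 2] → 4
@4: state [8B, align 2] → 12
@12: refcount [4B, align 2] → 16
@16: uid [1B, align 1] → 17
+1 pad (align 2)
@18: cpu [8B, align 2] → 26
@26: lock [32B, align 2] → 58
@58: start_time [36B, align 2] → 94
size 94, align 2
array of 23: 23 × 94 = 2162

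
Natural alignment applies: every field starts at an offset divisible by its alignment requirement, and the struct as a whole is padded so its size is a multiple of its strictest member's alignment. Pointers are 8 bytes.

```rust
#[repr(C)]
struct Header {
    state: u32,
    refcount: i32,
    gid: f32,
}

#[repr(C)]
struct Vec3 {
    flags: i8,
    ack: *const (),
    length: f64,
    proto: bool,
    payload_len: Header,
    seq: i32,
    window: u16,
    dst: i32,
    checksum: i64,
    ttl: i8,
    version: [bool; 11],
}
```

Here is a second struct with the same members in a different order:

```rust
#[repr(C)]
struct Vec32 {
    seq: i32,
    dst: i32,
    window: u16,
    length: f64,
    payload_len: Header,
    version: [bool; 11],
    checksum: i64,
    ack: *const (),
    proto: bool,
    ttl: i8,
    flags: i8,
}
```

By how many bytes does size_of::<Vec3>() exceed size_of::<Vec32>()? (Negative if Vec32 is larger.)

8

Header: 0..4  state  (4B, 4-aligned); 4..8  refcount  (4B, 4-aligned); 8..12  gid  (4B, 4-aligned); sizeof = 12, alignof = 4
0..1  flags  (1B, 1-aligned)
1..8  -- padding (7B)
8..16  ack  (8B, 8-aligned)
16..24  length  (8B, 8-aligned)
24..25  proto  (1B, 1-aligned)
25..28  -- padding (3B)
28..40  payload_len  (12B, 4-aligned)
40..44  seq  (4B, 4-aligned)
44..46  window  (2B, 2-aligned)
46..48  -- padding (2B)
48..52  dst  (4B, 4-aligned)
52..56  -- padding (4B)
56..64  checksum  (8B, 8-aligned)
64..65  ttl  (1B, 1-aligned)
65..76  version  (11B, 1-aligned)
76..80  -- tail padding (4B)
sizeof = 80, alignof = 8
— Vec32 —
0..4  seq  (4B, 4-aligned)
4..8  dst  (4B, 4-aligned)
8..10  window  (2B, 2-aligned)
10..16  -- padding (6B)
16..24  length  (8B, 8-aligned)
24..36  payload_len  (12B, 4-aligned)
36..47  version  (11B, 1-aligned)
47..48  -- padding (1B)
48..56  checksum  (8B, 8-aligned)
56..64  ack  (8B, 8-aligned)
64..65  proto  (1B, 1-aligned)
65..66  ttl  (1B, 1-aligned)
66..67  flags  (1B, 1-aligned)
67..72  -- tail padding (5B)
sizeof = 72, alignof = 8
80 − 72 = 8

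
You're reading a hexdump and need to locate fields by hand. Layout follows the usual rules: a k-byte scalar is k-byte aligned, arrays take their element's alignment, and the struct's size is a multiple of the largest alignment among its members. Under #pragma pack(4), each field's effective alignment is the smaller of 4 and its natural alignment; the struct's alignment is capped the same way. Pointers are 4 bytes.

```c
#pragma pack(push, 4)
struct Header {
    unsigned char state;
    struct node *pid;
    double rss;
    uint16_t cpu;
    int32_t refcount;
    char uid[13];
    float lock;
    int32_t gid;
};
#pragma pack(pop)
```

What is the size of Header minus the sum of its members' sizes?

8

state at 0 (size 1, align 1) → ends 1
pad 3 to align 4 for pid
pid at 4 (size 4, align 4) → ends 8
rss at 8 (size 8, align 4) → ends 16
cpu at 16 (size 2, align 2) → ends 18
pad 2 to align 4 for refcount
refcount at 20 (size 4, align 4) → ends 24
uid at 24 (size 13, align 1) → ends 37
pad 3 to align 4 for lock
lock at 40 (size 4, align 4) → ends 44
gid at 44 (size 4, align 4) → ends 48
total 48 bytes, alignment 4
data bytes 40, size 48 → padding 8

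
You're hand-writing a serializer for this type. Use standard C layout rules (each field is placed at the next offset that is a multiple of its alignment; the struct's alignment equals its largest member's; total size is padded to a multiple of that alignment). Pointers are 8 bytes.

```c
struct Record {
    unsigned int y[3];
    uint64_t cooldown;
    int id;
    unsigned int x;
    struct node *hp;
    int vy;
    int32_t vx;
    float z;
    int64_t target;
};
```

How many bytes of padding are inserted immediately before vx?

@0: y [12B, align 4] → 12
+4 pad (align 8)
@16: cooldown [8B, align 8] → 24
@24: id [4B, align 4] → 28
@28: x [4B, align 4] → 32
@32: hp [8B, align 8] → 40
@40: vy [4B, align 4] → 44
@44: vx [4B, align 4] → 48

0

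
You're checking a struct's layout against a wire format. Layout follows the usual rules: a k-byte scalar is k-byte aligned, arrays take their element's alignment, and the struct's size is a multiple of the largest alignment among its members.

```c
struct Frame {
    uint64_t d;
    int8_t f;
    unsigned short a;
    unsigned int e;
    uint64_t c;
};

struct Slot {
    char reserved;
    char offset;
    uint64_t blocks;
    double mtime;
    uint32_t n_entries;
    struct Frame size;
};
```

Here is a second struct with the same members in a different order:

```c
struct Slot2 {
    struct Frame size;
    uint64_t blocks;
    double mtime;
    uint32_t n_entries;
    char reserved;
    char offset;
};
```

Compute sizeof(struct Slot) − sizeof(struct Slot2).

8

Frame: @0: d [8B, align 8] → 8; @8: f [1B, align 1] → 9; +1 pad (align 2); @10: a [2B, align 2] → 12; @12: e [4B, align 4] → 16; @16: c [8B, align 8] → 24; size 24, align 8
@0: reserved [1B, align 1] → 1
@1: offset [1B, align 1] → 2
+6 pad (align 8)
@8: blocks [8B, align 8] → 16
@16: mtime [8B, align 8] → 24
@24: n_entries [4B, align 4] → 28
+4 pad (align 8)
@32: size [24B, align 8] → 56
size 56, align 8
— Slot2 —
@0: size [24B, align 8] → 24
@24: blocks [8B, align 8] → 32
@32: mtime [8B, align 8] → 40
@40: n_entries [4B, align 4] → 44
@44: reserved [1B, align 1] → 45
@45: offset [1B, align 1] → 46
+2 tail pad (align 8)
size 48, align 8
56 − 48 = 8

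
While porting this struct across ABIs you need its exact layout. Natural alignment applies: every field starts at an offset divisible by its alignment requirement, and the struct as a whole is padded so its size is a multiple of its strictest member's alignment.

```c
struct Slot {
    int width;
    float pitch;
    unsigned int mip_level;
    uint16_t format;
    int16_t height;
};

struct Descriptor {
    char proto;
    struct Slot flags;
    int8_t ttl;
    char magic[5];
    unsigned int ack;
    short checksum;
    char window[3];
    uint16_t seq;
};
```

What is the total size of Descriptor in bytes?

40

Slot: 0..4  width  (4B, 4-aligned); 4..8  pitch  (4B, 4-aligned); 8..12  mip_level  (4B, 4-aligned); 12..14  format  (2B, 2-aligned); 14..16  height  (2B, 2-aligned); sizeof = 16, alignof = 4
0..1  proto  (1B, 1-aligned)
1..4  -- padding (3B)
4..20  flags  (16B, 4-aligned)
20..21  ttl  (1B, 1-aligned)
21..26  magic  (5B, 1-aligned)
26..28  -- padding (2B)
28..32  ack  (4B, 4-aligned)
32..34  checksum  (2B, 2-aligned)
34..37  window  (3B, 1-aligned)
37..38  -- padding (1B)
38..40  seq  (2B, 2-aligned)
sizeof = 40, alignof = 4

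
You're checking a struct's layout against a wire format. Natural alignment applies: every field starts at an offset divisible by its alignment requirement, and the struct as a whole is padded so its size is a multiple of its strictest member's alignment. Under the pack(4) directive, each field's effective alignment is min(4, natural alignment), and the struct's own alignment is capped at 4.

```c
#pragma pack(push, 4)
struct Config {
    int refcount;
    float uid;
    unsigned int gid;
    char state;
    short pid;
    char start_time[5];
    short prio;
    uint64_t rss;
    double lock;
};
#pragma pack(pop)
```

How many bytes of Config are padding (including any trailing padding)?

0..4  refcount  (4B, 4-aligned)
4..8  uid  (4B, 4-aligned)
8..12  gid  (4B, 4-aligned)
12..13  state  (1B, 1-aligned)
13..14  -- padding (1B)
14..16  pid  (2B, 2-aligned)
16..21  start_time  (5B, 1-aligned)
21..22  -- padding (1B)
22..24  prio  (2B, 2-aligned)
24..32  rss  (8B, 4-aligned)
32..40  lock  (8B, 4-aligned)
sizeof = 40, alignof = 4
data bytes 38, size 40 → padding 2

2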